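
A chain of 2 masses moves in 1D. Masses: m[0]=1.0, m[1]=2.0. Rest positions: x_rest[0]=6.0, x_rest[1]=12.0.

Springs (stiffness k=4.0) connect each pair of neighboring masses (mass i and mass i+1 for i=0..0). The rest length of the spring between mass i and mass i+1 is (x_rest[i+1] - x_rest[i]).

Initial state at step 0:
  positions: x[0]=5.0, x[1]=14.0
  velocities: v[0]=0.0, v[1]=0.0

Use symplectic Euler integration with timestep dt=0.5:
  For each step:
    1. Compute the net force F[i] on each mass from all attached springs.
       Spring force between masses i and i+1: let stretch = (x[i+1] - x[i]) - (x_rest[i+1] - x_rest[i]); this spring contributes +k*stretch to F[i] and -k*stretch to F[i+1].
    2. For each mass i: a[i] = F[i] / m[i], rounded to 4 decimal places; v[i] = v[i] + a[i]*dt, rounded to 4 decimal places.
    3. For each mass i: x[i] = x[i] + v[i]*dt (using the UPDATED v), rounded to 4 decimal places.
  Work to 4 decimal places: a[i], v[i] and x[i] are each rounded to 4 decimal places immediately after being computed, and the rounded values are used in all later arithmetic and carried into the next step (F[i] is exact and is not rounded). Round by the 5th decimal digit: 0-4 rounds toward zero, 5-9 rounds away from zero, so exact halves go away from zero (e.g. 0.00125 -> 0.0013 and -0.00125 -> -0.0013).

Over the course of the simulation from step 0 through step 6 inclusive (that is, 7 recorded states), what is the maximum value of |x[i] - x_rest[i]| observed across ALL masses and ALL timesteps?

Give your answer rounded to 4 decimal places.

Answer: 3.5000

Derivation:
Step 0: x=[5.0000 14.0000] v=[0.0000 0.0000]
Step 1: x=[8.0000 12.5000] v=[6.0000 -3.0000]
Step 2: x=[9.5000 11.7500] v=[3.0000 -1.5000]
Step 3: x=[7.2500 12.8750] v=[-4.5000 2.2500]
Step 4: x=[4.6250 14.1875] v=[-5.2500 2.6250]
Step 5: x=[5.5625 13.7188] v=[1.8750 -0.9375]
Step 6: x=[8.6563 12.1719] v=[6.1876 -3.0938]
Max displacement = 3.5000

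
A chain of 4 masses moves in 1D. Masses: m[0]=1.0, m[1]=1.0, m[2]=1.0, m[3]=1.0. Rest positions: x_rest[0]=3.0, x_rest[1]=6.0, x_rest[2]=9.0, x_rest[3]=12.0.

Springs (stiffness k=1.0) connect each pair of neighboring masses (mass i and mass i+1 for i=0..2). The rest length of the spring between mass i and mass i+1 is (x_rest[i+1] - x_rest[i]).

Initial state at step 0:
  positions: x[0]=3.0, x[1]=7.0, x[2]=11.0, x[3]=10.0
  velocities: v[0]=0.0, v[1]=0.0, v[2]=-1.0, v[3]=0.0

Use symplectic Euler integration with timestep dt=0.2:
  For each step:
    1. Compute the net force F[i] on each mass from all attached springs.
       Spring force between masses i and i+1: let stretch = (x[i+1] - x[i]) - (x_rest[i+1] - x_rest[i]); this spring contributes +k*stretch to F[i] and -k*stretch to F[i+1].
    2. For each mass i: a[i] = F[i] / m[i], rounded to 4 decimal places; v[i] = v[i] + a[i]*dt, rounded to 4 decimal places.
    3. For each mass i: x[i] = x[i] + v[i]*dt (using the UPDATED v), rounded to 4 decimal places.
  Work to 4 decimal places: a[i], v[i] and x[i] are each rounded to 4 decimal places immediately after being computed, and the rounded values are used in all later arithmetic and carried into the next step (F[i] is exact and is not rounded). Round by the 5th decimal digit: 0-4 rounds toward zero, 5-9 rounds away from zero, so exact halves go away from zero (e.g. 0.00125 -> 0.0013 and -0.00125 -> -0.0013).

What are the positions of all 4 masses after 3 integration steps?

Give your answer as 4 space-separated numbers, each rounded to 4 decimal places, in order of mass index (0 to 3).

Step 0: x=[3.0000 7.0000 11.0000 10.0000] v=[0.0000 0.0000 -1.0000 0.0000]
Step 1: x=[3.0400 7.0000 10.6000 10.1600] v=[0.2000 0.0000 -2.0000 0.8000]
Step 2: x=[3.1184 6.9856 10.0384 10.4576] v=[0.3920 -0.0720 -2.8080 1.4880]
Step 3: x=[3.2315 6.9386 9.3715 10.8584] v=[0.5654 -0.2349 -3.3347 2.0042]

Answer: 3.2315 6.9386 9.3715 10.8584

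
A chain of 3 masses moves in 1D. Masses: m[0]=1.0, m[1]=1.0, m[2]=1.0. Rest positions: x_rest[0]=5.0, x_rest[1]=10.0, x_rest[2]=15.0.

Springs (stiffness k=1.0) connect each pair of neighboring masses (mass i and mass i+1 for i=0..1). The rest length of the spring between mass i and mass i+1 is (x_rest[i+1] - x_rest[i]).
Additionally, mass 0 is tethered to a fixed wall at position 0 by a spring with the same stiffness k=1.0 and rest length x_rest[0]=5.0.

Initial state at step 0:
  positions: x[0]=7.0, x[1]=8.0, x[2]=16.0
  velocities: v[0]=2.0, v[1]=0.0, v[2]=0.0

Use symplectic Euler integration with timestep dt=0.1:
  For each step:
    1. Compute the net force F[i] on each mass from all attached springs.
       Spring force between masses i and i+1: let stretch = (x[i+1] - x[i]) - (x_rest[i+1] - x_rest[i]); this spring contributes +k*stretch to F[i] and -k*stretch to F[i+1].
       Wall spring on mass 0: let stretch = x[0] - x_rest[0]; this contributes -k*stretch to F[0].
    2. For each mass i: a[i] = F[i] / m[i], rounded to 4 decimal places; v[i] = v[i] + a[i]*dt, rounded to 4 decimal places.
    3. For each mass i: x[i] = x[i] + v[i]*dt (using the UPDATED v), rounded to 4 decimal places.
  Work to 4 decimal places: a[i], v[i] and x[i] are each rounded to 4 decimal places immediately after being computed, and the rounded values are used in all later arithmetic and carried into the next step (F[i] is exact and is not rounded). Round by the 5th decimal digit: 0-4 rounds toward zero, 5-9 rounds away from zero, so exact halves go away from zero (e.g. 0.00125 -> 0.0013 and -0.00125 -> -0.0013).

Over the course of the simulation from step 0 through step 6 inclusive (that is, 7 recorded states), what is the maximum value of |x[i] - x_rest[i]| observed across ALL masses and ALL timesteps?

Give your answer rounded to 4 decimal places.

Step 0: x=[7.0000 8.0000 16.0000] v=[2.0000 0.0000 0.0000]
Step 1: x=[7.1400 8.0700 15.9700] v=[1.4000 0.7000 -0.3000]
Step 2: x=[7.2179 8.2097 15.9110] v=[0.7790 1.3970 -0.5900]
Step 3: x=[7.2335 8.4165 15.8250] v=[0.1564 2.0680 -0.8601]
Step 4: x=[7.1886 8.6856 15.7149] v=[-0.4487 2.6906 -1.1010]
Step 5: x=[7.0868 9.0100 15.5845] v=[-1.0179 3.2438 -1.3039]
Step 6: x=[6.9334 9.3809 15.4384] v=[-1.5343 3.7089 -1.4614]
Max displacement = 2.2335

Answer: 2.2335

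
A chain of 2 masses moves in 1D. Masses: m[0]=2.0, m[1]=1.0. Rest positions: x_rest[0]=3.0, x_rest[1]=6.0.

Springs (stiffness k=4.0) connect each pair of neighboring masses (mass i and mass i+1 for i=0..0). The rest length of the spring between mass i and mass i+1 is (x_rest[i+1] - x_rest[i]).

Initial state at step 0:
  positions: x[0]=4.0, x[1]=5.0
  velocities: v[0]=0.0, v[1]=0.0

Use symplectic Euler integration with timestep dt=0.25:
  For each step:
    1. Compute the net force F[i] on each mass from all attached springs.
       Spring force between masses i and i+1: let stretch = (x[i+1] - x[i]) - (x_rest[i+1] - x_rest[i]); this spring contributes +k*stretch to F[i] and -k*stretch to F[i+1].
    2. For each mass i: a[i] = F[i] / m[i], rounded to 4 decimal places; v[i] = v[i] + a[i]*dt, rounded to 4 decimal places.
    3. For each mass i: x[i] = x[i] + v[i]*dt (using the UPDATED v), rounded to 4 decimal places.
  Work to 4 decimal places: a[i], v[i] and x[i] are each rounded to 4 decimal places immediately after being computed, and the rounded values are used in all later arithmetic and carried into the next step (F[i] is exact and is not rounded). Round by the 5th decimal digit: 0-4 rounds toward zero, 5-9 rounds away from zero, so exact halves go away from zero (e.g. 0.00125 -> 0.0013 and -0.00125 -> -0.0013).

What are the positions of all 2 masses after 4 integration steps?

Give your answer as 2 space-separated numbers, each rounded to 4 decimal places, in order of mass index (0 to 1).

Step 0: x=[4.0000 5.0000] v=[0.0000 0.0000]
Step 1: x=[3.7500 5.5000] v=[-1.0000 2.0000]
Step 2: x=[3.3438 6.3125] v=[-1.6250 3.2500]
Step 3: x=[2.9336 7.1328] v=[-1.6407 3.2813]
Step 4: x=[2.6733 7.6533] v=[-1.0411 2.0821]

Answer: 2.6733 7.6533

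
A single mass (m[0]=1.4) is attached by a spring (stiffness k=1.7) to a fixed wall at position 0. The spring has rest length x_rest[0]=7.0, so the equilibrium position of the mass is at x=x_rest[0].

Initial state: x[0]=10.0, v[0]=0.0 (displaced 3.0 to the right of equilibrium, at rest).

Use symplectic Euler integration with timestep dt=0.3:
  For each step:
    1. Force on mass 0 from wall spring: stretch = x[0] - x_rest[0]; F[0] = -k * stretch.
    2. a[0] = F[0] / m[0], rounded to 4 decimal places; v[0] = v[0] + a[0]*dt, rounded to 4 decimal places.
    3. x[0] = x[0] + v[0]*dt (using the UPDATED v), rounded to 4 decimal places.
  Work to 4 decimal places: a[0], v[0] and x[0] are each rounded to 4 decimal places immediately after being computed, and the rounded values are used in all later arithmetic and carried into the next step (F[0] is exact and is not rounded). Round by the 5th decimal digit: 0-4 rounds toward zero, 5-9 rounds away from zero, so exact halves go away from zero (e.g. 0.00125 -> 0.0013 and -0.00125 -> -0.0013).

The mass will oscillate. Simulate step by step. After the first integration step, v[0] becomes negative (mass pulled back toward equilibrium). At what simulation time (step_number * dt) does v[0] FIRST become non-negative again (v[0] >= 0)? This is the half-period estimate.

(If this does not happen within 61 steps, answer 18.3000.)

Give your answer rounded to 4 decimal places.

Step 0: x=[10.0000] v=[0.0000]
Step 1: x=[9.6721] v=[-1.0929]
Step 2: x=[9.0522] v=[-2.0663]
Step 3: x=[8.2080] v=[-2.8139]
Step 4: x=[7.2318] v=[-3.2540]
Step 5: x=[6.2303] v=[-3.3385]
Step 6: x=[5.3129] v=[-3.0581]
Step 7: x=[4.5799] v=[-2.4435]
Step 8: x=[4.1113] v=[-1.5619]
Step 9: x=[3.9584] v=[-0.5096]
Step 10: x=[4.1379] v=[0.5984]
First v>=0 after going negative at step 10, time=3.0000

Answer: 3.0000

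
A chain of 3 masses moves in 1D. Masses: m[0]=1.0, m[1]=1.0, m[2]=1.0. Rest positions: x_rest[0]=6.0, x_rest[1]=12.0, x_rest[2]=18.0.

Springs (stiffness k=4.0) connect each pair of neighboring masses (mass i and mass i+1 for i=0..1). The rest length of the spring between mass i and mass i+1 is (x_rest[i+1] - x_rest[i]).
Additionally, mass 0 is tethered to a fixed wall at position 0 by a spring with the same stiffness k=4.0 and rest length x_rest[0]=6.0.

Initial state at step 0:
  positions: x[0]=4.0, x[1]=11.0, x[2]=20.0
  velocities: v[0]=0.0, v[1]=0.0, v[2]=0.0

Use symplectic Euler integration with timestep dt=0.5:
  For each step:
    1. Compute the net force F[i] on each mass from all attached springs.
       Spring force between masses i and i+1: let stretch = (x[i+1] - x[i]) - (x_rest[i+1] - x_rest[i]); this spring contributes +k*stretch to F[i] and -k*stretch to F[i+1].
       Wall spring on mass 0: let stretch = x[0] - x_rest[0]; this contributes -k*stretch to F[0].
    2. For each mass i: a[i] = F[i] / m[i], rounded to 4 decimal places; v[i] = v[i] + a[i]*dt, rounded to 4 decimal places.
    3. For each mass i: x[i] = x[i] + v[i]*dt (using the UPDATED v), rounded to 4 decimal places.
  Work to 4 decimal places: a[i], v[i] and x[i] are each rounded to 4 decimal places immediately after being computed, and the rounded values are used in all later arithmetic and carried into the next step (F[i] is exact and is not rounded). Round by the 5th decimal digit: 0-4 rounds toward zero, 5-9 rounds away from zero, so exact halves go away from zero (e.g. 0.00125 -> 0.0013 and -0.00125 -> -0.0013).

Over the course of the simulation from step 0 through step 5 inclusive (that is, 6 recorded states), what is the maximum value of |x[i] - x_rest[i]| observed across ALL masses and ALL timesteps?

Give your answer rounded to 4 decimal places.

Answer: 3.0000

Derivation:
Step 0: x=[4.0000 11.0000 20.0000] v=[0.0000 0.0000 0.0000]
Step 1: x=[7.0000 13.0000 17.0000] v=[6.0000 4.0000 -6.0000]
Step 2: x=[9.0000 13.0000 16.0000] v=[4.0000 0.0000 -2.0000]
Step 3: x=[6.0000 12.0000 18.0000] v=[-6.0000 -2.0000 4.0000]
Step 4: x=[3.0000 11.0000 20.0000] v=[-6.0000 -2.0000 4.0000]
Step 5: x=[5.0000 11.0000 19.0000] v=[4.0000 0.0000 -2.0000]
Max displacement = 3.0000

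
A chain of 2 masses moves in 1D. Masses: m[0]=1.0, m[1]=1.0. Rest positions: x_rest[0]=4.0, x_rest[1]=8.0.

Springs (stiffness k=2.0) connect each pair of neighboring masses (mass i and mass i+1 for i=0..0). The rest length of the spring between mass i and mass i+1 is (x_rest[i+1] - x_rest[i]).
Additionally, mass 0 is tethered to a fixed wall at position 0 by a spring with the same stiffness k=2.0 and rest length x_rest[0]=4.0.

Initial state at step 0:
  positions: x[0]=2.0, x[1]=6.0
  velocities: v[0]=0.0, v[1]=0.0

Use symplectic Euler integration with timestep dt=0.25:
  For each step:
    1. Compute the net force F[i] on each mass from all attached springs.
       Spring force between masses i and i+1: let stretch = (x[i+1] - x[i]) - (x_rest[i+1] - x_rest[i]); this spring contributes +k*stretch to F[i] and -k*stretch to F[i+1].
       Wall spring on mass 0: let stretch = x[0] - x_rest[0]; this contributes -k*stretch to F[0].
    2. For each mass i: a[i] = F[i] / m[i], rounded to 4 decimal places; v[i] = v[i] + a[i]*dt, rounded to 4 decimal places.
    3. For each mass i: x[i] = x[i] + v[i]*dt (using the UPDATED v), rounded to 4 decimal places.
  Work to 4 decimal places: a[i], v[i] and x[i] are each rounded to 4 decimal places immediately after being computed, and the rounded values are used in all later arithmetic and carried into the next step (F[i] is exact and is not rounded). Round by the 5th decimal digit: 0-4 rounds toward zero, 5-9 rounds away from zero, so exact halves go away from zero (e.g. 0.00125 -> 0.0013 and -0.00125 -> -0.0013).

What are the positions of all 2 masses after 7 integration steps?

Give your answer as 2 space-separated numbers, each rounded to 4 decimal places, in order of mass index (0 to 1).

Step 0: x=[2.0000 6.0000] v=[0.0000 0.0000]
Step 1: x=[2.2500 6.0000] v=[1.0000 0.0000]
Step 2: x=[2.6875 6.0313] v=[1.7500 0.1250]
Step 3: x=[3.2071 6.1446] v=[2.0782 0.4531]
Step 4: x=[3.6930 6.3907] v=[1.9434 0.9844]
Step 5: x=[4.0545 6.7996] v=[1.4458 1.6356]
Step 6: x=[4.2523 7.3654] v=[0.7911 2.2631]
Step 7: x=[4.3077 8.0421] v=[0.2215 2.7066]

Answer: 4.3077 8.0421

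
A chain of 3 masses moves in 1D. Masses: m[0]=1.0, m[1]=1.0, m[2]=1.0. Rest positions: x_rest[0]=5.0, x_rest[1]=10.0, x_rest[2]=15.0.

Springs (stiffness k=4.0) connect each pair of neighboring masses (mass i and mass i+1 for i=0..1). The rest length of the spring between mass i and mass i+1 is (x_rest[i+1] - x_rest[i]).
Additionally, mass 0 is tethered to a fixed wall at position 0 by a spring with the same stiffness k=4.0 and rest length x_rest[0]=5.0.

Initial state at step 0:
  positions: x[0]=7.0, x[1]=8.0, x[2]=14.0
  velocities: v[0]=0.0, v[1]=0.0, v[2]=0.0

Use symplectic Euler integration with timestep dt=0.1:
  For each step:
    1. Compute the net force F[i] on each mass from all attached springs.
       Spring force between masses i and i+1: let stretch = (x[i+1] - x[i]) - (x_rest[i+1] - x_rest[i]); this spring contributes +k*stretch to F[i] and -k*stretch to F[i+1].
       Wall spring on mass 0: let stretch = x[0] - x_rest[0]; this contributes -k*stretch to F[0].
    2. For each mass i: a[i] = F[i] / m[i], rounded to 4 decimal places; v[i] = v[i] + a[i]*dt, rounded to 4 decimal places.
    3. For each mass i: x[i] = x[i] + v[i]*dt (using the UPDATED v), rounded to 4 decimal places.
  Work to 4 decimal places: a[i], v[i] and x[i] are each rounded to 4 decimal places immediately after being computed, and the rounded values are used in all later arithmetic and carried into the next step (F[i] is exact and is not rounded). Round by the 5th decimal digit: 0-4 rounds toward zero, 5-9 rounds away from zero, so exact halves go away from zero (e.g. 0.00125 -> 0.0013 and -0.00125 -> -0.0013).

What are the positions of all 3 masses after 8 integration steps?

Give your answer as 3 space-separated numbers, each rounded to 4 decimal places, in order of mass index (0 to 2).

Step 0: x=[7.0000 8.0000 14.0000] v=[0.0000 0.0000 0.0000]
Step 1: x=[6.7600 8.2000 13.9600] v=[-2.4000 2.0000 -0.4000]
Step 2: x=[6.3072 8.5728 13.8896] v=[-4.5280 3.7280 -0.7040]
Step 3: x=[5.6927 9.0677 13.8065] v=[-6.1446 4.9485 -0.8307]
Step 4: x=[4.9855 9.6171 13.7339] v=[-7.0717 5.4940 -0.7262]
Step 5: x=[4.2642 10.1459 13.6966] v=[-7.2133 5.2881 -0.3729]
Step 6: x=[3.6076 10.5815 13.7173] v=[-6.5663 4.3557 0.2068]
Step 7: x=[3.0856 10.8636 13.8126] v=[-5.2198 2.8205 0.9525]
Step 8: x=[2.7513 10.9525 13.9899] v=[-3.3428 0.8889 1.7729]

Answer: 2.7513 10.9525 13.9899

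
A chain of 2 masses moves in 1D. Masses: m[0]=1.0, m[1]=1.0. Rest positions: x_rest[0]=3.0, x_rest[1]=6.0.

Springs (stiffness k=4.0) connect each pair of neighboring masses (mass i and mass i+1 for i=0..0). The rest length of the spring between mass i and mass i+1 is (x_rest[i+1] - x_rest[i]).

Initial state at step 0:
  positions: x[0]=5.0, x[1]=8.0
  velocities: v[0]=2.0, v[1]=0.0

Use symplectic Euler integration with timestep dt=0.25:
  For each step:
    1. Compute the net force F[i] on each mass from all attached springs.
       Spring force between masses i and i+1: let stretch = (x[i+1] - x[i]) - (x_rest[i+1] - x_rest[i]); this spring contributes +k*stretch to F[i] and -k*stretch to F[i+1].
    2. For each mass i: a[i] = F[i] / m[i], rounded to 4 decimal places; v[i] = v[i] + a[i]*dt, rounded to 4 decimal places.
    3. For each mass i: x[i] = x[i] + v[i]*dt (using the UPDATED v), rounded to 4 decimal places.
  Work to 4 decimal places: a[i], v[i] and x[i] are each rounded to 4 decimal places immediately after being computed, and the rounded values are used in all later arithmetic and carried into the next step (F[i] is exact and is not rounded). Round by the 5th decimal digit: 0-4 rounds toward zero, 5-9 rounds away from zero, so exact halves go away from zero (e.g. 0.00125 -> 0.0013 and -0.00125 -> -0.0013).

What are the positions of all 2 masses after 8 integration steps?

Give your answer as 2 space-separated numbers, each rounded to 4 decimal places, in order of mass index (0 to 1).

Step 0: x=[5.0000 8.0000] v=[2.0000 0.0000]
Step 1: x=[5.5000 8.0000] v=[2.0000 0.0000]
Step 2: x=[5.8750 8.1250] v=[1.5000 0.5000]
Step 3: x=[6.0625 8.4375] v=[0.7500 1.2500]
Step 4: x=[6.0938 8.9063] v=[0.1250 1.8750]
Step 5: x=[6.0782 9.4219] v=[-0.0625 2.0625]
Step 6: x=[6.1485 9.8516] v=[0.2812 1.7188]
Step 7: x=[6.3946 10.1055] v=[0.9843 1.0157]
Step 8: x=[6.8184 10.1817] v=[1.6952 0.3048]

Answer: 6.8184 10.1817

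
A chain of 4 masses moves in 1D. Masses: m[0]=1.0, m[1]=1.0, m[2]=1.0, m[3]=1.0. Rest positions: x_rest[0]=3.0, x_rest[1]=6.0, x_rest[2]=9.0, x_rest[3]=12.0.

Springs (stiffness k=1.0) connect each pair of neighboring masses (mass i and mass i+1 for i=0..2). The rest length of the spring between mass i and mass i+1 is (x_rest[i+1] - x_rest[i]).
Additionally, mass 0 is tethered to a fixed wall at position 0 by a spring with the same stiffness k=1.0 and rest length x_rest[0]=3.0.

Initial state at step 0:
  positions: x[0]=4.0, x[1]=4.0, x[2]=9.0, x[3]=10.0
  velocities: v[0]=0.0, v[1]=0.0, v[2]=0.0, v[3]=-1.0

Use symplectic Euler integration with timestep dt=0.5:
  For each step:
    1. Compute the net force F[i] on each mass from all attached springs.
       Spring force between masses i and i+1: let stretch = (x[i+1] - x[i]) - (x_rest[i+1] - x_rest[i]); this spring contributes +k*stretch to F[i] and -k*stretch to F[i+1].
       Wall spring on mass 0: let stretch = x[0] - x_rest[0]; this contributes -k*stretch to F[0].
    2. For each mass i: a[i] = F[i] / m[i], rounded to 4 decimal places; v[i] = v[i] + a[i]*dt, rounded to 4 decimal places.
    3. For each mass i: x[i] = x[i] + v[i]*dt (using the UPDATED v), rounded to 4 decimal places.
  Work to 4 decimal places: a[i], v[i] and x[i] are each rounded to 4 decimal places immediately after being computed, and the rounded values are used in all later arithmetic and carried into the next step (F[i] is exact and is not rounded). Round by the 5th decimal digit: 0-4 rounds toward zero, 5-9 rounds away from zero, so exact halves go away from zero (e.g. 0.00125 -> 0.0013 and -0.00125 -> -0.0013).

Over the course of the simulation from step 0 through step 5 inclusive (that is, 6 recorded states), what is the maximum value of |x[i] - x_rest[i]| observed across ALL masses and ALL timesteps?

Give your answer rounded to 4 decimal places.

Answer: 2.5625

Derivation:
Step 0: x=[4.0000 4.0000 9.0000 10.0000] v=[0.0000 0.0000 0.0000 -1.0000]
Step 1: x=[3.0000 5.2500 8.0000 10.0000] v=[-2.0000 2.5000 -2.0000 0.0000]
Step 2: x=[1.8125 6.6250 6.8125 10.2500] v=[-2.3750 2.7500 -2.3750 0.5000]
Step 3: x=[1.3750 6.8438 6.4375 10.3907] v=[-0.8750 0.4375 -0.7500 0.2813]
Step 4: x=[1.9610 5.5938 7.1524 10.2931] v=[1.1719 -2.5001 1.4298 -0.1953]
Step 5: x=[2.9649 3.8252 8.2629 10.1603] v=[2.0078 -3.5372 2.2209 -0.2657]
Max displacement = 2.5625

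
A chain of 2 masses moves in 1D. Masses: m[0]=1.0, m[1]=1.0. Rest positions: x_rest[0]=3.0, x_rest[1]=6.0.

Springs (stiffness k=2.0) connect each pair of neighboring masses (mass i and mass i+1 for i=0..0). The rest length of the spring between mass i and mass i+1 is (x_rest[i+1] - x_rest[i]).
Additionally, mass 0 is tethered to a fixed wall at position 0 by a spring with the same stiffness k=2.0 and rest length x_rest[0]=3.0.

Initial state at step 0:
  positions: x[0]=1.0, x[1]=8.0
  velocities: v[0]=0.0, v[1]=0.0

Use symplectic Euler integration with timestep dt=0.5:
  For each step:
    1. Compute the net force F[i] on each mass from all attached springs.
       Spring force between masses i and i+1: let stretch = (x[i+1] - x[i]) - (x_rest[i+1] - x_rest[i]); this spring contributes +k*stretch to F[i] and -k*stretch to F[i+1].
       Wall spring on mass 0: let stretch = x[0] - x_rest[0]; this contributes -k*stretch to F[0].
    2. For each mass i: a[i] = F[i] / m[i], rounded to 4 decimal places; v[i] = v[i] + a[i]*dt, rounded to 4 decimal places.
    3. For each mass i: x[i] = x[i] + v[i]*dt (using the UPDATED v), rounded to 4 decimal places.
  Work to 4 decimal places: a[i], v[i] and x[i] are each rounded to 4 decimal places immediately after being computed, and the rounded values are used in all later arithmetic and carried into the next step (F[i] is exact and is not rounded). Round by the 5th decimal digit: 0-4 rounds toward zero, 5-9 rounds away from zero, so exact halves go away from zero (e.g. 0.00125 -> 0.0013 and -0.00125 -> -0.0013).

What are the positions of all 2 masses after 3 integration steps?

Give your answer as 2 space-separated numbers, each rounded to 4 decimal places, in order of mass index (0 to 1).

Step 0: x=[1.0000 8.0000] v=[0.0000 0.0000]
Step 1: x=[4.0000 6.0000] v=[6.0000 -4.0000]
Step 2: x=[6.0000 4.5000] v=[4.0000 -3.0000]
Step 3: x=[4.2500 5.2500] v=[-3.5000 1.5000]

Answer: 4.2500 5.2500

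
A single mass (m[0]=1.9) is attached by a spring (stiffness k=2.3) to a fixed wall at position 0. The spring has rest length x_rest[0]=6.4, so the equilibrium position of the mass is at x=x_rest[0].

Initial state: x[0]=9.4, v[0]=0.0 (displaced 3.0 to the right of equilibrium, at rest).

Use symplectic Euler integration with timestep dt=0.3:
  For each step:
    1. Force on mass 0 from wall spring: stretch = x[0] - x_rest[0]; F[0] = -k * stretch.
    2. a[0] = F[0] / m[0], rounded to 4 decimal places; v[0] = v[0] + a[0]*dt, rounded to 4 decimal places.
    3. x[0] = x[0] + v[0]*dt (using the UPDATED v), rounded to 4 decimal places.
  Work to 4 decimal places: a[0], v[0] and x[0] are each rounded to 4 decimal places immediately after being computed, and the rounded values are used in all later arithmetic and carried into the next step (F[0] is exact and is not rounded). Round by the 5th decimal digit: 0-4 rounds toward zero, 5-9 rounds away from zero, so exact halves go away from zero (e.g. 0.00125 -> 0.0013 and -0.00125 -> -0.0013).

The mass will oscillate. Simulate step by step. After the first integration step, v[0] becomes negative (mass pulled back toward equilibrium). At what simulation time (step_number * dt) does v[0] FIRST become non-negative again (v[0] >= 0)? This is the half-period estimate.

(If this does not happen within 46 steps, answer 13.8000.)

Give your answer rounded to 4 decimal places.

Step 0: x=[9.4000] v=[0.0000]
Step 1: x=[9.0732] v=[-1.0895]
Step 2: x=[8.4551] v=[-2.0603]
Step 3: x=[7.6131] v=[-2.8066]
Step 4: x=[6.6389] v=[-3.2472]
Step 5: x=[5.6387] v=[-3.3340]
Step 6: x=[4.7215] v=[-3.0575]
Step 7: x=[3.9871] v=[-2.4479]
Step 8: x=[3.5156] v=[-1.5716]
Step 9: x=[3.3584] v=[-0.5241]
Step 10: x=[3.5326] v=[0.5805]
First v>=0 after going negative at step 10, time=3.0000

Answer: 3.0000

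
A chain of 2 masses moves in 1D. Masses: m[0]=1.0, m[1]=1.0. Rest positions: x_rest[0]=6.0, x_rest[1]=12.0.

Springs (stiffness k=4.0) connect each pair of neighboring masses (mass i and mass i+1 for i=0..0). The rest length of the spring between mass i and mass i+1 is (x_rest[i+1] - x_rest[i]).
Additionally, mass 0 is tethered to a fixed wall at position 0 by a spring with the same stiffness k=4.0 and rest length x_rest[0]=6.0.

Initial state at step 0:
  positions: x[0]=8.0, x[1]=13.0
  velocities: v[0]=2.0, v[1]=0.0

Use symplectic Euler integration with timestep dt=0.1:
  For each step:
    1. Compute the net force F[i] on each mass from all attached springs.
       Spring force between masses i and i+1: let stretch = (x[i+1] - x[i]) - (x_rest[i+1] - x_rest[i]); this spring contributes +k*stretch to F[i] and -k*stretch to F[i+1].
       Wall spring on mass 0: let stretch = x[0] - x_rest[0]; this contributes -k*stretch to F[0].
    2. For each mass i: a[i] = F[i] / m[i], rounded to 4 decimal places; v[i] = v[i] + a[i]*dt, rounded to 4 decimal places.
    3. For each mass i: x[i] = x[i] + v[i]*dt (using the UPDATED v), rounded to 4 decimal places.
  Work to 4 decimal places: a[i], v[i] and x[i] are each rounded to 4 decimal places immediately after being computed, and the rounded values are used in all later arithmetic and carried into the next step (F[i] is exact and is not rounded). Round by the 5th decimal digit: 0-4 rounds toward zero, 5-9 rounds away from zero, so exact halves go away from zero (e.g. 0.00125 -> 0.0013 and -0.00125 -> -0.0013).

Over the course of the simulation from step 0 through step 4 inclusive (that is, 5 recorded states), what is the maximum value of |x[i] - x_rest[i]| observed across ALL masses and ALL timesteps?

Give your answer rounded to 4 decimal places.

Step 0: x=[8.0000 13.0000] v=[2.0000 0.0000]
Step 1: x=[8.0800 13.0400] v=[0.8000 0.4000]
Step 2: x=[8.0352 13.1216] v=[-0.4480 0.8160]
Step 3: x=[7.8725 13.2397] v=[-1.6275 1.1814]
Step 4: x=[7.6095 13.3832] v=[-2.6296 1.4345]
Max displacement = 2.0800

Answer: 2.0800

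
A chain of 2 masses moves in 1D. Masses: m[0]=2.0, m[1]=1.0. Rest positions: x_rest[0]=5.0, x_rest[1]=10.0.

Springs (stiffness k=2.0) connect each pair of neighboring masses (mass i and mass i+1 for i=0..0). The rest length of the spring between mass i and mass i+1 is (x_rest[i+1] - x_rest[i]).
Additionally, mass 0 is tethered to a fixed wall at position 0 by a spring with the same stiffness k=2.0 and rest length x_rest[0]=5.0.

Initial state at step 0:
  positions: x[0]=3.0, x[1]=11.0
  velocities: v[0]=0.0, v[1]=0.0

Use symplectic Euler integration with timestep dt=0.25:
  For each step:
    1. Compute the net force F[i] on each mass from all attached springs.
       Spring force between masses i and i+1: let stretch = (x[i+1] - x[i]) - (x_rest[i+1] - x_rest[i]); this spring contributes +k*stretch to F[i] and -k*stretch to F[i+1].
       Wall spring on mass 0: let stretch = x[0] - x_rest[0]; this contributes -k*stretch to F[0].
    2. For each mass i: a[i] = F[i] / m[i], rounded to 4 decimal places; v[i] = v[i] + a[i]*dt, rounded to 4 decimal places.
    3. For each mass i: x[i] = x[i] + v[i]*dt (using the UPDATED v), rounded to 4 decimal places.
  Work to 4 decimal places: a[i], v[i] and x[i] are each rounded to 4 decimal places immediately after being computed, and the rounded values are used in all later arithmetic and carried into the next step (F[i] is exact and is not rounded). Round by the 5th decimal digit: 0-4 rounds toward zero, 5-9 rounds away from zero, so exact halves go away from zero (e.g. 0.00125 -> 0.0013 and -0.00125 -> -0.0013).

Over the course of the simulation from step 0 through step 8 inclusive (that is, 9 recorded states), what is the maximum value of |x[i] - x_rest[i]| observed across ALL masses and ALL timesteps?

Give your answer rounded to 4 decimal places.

Answer: 2.2486

Derivation:
Step 0: x=[3.0000 11.0000] v=[0.0000 0.0000]
Step 1: x=[3.3125 10.6250] v=[1.2500 -1.5000]
Step 2: x=[3.8750 9.9609] v=[2.2500 -2.6563]
Step 3: x=[4.5757 9.1611] v=[2.8027 -3.1993]
Step 4: x=[5.2770 8.4131] v=[2.8051 -2.9920]
Step 5: x=[5.8445 7.8981] v=[2.2699 -2.0601]
Step 6: x=[6.1751 7.7514] v=[1.3222 -0.5869]
Step 7: x=[6.2182 8.0327] v=[0.1725 1.1250]
Step 8: x=[5.9861 8.7122] v=[-0.9284 2.7178]
Max displacement = 2.2486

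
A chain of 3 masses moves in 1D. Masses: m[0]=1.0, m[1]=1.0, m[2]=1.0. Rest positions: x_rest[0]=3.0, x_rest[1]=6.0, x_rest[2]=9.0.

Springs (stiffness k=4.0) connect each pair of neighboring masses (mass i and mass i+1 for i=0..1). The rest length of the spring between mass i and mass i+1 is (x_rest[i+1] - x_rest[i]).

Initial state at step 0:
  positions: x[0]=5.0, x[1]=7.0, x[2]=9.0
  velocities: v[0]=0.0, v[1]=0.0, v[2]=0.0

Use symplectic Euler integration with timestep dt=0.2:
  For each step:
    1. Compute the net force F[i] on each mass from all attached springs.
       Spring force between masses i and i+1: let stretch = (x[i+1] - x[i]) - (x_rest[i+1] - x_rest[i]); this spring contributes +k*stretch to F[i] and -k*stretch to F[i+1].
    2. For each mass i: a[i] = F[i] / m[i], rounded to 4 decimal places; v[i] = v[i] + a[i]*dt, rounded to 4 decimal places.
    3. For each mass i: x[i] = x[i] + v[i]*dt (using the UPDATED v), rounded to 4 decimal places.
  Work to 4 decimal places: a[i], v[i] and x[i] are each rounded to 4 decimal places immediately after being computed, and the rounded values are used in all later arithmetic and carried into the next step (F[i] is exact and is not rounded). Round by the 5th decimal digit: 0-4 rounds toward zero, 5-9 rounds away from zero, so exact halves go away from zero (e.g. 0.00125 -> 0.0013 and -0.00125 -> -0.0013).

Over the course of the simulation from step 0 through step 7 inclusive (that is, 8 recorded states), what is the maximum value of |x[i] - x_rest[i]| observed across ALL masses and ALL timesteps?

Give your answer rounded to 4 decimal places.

Step 0: x=[5.0000 7.0000 9.0000] v=[0.0000 0.0000 0.0000]
Step 1: x=[4.8400 7.0000 9.1600] v=[-0.8000 0.0000 0.8000]
Step 2: x=[4.5456 7.0000 9.4544] v=[-1.4720 0.0000 1.4720]
Step 3: x=[4.1639 7.0000 9.8361] v=[-1.9085 0.0000 1.9085]
Step 4: x=[3.7560 7.0000 10.2440] v=[-2.0396 0.0000 2.0396]
Step 5: x=[3.3871 7.0000 10.6129] v=[-1.8444 0.0000 1.8444]
Step 6: x=[3.1163 7.0000 10.8837] v=[-1.3541 0.0000 1.3541]
Step 7: x=[2.9869 7.0000 11.0131] v=[-0.6471 0.0000 0.6471]
Max displacement = 2.0131

Answer: 2.0131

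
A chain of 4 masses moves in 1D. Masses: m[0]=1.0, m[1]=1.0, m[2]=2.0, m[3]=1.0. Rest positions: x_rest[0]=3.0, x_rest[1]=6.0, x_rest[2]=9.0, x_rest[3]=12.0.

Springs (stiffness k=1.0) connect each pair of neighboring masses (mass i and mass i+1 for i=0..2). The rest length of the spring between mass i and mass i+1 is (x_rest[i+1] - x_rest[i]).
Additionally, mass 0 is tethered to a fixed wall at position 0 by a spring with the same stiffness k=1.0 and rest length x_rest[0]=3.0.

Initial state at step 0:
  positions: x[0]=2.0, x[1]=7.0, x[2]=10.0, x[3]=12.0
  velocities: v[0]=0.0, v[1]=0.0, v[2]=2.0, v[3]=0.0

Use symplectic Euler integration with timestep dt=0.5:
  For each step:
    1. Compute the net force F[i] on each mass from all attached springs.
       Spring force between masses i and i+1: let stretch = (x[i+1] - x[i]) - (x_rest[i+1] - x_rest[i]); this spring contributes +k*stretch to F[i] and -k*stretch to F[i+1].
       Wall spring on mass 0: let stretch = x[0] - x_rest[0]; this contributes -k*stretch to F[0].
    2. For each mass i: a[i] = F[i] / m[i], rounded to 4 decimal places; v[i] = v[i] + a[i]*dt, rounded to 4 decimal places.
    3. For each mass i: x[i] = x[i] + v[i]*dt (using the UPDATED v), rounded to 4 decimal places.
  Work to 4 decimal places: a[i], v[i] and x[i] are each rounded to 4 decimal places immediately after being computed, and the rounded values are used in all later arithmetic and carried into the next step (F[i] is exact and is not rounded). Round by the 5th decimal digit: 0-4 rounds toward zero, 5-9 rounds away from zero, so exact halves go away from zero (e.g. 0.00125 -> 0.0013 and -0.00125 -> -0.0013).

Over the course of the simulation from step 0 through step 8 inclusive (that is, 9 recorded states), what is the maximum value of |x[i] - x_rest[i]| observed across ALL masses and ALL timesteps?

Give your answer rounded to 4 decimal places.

Step 0: x=[2.0000 7.0000 10.0000 12.0000] v=[0.0000 0.0000 2.0000 0.0000]
Step 1: x=[2.7500 6.5000 10.8750 12.2500] v=[1.5000 -1.0000 1.7500 0.5000]
Step 2: x=[3.7500 6.1563 11.3750 12.9063] v=[2.0000 -0.6875 1.0000 1.3125]
Step 3: x=[4.4141 6.5157 11.4141 13.9298] v=[1.3282 0.7187 0.0782 2.0469]
Step 4: x=[4.5001 7.5743 11.1554 15.0744] v=[0.1720 2.1171 -0.5175 2.2891]
Step 5: x=[4.2296 8.7596 10.9389 15.9892] v=[-0.5410 2.3706 -0.4330 1.8296]
Step 6: x=[4.0342 9.3573 11.0813 16.3915] v=[-0.3908 1.1953 0.2848 0.8045]
Step 7: x=[4.1611 9.0552 11.6720 16.2162] v=[0.2537 -0.6043 1.1814 -0.3506]
Step 8: x=[4.4712 8.1837 12.5037 15.6549] v=[0.6202 -1.7430 1.6633 -1.1227]
Max displacement = 4.3915

Answer: 4.3915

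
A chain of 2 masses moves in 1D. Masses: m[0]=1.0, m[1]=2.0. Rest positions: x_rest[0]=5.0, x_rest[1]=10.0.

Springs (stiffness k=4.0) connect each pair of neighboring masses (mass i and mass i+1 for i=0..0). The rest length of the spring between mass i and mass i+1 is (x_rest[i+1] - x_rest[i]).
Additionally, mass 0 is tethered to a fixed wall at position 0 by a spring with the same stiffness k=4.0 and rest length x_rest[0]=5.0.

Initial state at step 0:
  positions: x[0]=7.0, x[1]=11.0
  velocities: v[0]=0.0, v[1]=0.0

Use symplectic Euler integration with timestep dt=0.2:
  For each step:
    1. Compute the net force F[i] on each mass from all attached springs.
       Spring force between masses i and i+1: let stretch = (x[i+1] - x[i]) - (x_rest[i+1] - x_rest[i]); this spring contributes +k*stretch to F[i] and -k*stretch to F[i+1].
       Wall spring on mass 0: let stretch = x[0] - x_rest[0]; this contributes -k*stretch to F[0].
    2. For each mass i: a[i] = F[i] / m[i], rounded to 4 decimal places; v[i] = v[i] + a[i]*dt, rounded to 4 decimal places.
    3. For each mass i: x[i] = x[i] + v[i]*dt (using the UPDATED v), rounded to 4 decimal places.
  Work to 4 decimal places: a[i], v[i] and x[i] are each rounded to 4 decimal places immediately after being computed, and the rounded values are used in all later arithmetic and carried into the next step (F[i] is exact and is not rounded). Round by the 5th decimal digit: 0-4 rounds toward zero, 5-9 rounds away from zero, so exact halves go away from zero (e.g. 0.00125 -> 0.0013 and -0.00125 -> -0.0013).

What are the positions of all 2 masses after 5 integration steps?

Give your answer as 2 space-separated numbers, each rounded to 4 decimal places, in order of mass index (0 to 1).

Step 0: x=[7.0000 11.0000] v=[0.0000 0.0000]
Step 1: x=[6.5200 11.0800] v=[-2.4000 0.4000]
Step 2: x=[5.7264 11.1952] v=[-3.9680 0.5760]
Step 3: x=[4.8916 11.2729] v=[-4.1741 0.3885]
Step 4: x=[4.2951 11.2401] v=[-2.9823 -0.1640]
Step 5: x=[4.1226 11.0517] v=[-0.8624 -0.9420]

Answer: 4.1226 11.0517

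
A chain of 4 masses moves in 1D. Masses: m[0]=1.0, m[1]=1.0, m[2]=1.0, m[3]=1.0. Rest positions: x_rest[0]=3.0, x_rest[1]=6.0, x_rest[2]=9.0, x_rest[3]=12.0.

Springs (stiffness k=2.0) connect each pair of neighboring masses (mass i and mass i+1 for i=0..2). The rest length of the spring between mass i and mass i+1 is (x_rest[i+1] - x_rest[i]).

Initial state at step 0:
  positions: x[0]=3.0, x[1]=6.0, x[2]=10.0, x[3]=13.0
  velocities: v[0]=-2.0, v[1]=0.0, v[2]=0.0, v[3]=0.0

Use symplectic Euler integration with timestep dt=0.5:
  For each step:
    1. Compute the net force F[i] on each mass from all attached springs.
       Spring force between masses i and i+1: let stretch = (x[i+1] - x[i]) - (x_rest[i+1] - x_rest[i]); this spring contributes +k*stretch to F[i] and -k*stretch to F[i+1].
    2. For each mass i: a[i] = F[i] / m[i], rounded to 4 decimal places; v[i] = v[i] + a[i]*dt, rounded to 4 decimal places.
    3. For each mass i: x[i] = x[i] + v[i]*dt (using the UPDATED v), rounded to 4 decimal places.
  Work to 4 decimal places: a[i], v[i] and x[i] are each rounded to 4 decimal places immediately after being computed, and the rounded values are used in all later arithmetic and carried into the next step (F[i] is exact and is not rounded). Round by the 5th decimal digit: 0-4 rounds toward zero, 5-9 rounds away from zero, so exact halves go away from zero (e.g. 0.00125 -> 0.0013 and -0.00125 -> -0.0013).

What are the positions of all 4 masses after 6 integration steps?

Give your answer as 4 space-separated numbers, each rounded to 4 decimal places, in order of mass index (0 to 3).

Answer: 2.5000 5.7500 7.2500 10.5000

Derivation:
Step 0: x=[3.0000 6.0000 10.0000 13.0000] v=[-2.0000 0.0000 0.0000 0.0000]
Step 1: x=[2.0000 6.5000 9.5000 13.0000] v=[-2.0000 1.0000 -1.0000 0.0000]
Step 2: x=[1.7500 6.2500 9.2500 12.7500] v=[-0.5000 -0.5000 -0.5000 -0.5000]
Step 3: x=[2.2500 5.2500 9.2500 12.2500] v=[1.0000 -2.0000 0.0000 -1.0000]
Step 4: x=[2.7500 4.7500 8.7500 11.7500] v=[1.0000 -1.0000 -1.0000 -1.0000]
Step 5: x=[2.7500 5.2500 7.7500 11.2500] v=[0.0000 1.0000 -2.0000 -1.0000]
Step 6: x=[2.5000 5.7500 7.2500 10.5000] v=[-0.5000 1.0000 -1.0000 -1.5000]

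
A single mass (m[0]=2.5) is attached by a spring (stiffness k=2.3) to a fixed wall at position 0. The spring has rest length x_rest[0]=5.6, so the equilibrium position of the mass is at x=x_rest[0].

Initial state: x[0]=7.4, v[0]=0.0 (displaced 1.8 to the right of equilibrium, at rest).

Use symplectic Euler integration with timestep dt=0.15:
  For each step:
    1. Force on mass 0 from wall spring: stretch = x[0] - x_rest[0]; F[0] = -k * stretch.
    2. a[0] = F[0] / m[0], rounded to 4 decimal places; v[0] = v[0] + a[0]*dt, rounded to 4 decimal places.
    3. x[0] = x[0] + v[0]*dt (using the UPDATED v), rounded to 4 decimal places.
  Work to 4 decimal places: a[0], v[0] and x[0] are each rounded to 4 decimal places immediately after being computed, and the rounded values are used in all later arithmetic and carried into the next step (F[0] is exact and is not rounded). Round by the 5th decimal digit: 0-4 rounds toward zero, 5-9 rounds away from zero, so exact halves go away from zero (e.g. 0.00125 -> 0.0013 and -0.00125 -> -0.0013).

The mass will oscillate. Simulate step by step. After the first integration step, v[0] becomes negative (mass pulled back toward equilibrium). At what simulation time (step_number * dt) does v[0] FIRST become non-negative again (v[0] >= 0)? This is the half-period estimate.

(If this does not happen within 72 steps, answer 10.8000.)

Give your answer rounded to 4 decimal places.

Step 0: x=[7.4000] v=[0.0000]
Step 1: x=[7.3627] v=[-0.2484]
Step 2: x=[7.2889] v=[-0.4917]
Step 3: x=[7.1802] v=[-0.7248]
Step 4: x=[7.0388] v=[-0.9429]
Step 5: x=[6.8676] v=[-1.1415]
Step 6: x=[6.6701] v=[-1.3164]
Step 7: x=[6.4505] v=[-1.4641]
Step 8: x=[6.2133] v=[-1.5815]
Step 9: x=[5.9634] v=[-1.6661]
Step 10: x=[5.7060] v=[-1.7162]
Step 11: x=[5.4464] v=[-1.7308]
Step 12: x=[5.1900] v=[-1.7096]
Step 13: x=[4.9421] v=[-1.6530]
Step 14: x=[4.7078] v=[-1.5622]
Step 15: x=[4.4919] v=[-1.4391]
Step 16: x=[4.2990] v=[-1.2862]
Step 17: x=[4.1330] v=[-1.1067]
Step 18: x=[3.9974] v=[-0.9043]
Step 19: x=[3.8949] v=[-0.6831]
Step 20: x=[3.8277] v=[-0.4478]
Step 21: x=[3.7972] v=[-0.2032]
Step 22: x=[3.8040] v=[0.0456]
First v>=0 after going negative at step 22, time=3.3000

Answer: 3.3000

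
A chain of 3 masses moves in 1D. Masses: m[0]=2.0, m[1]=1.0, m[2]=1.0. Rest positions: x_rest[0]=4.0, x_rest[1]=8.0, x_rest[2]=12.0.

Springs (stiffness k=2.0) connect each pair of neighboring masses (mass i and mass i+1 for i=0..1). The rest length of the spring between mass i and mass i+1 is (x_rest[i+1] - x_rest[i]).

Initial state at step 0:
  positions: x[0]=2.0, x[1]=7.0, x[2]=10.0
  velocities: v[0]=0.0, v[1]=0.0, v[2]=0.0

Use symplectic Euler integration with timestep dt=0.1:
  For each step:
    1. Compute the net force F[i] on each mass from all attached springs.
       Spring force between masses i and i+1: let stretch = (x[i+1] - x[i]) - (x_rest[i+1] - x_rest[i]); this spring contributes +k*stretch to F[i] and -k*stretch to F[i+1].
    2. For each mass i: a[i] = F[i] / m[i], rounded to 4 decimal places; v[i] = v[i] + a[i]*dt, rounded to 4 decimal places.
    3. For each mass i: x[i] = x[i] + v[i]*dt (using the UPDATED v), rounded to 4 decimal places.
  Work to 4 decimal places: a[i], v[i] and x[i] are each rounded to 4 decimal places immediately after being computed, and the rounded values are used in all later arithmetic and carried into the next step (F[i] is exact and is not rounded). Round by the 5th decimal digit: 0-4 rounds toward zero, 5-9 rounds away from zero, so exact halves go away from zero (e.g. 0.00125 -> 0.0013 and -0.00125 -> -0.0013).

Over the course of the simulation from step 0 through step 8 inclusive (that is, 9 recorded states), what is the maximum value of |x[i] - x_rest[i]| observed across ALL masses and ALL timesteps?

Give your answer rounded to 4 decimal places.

Step 0: x=[2.0000 7.0000 10.0000] v=[0.0000 0.0000 0.0000]
Step 1: x=[2.0100 6.9600 10.0200] v=[0.1000 -0.4000 0.2000]
Step 2: x=[2.0295 6.8822 10.0588] v=[0.1950 -0.7780 0.3880]
Step 3: x=[2.0575 6.7709 10.1141] v=[0.2803 -1.1132 0.5527]
Step 4: x=[2.0927 6.6322 10.1825] v=[0.3516 -1.3872 0.6841]
Step 5: x=[2.1333 6.4737 10.2599] v=[0.4056 -1.5850 0.7740]
Step 6: x=[2.1773 6.3041 10.3416] v=[0.4396 -1.6958 0.8168]
Step 7: x=[2.2225 6.1327 10.4225] v=[0.4523 -1.7137 0.8093]
Step 8: x=[2.2668 5.9689 10.4976] v=[0.4433 -1.6378 0.7513]
Max displacement = 2.0311

Answer: 2.0311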